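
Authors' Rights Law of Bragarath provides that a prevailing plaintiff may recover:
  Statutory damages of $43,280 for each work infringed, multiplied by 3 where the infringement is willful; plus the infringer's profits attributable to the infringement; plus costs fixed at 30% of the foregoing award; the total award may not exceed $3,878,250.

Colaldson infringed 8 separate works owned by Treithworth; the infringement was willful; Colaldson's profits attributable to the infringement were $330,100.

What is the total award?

$1,779,466

Statutory damages: 8 × $43,280 = $346,240
Trebled: 3 × $346,240 = $1,038,720
Combined award: $1,038,720 + $330,100 = $1,368,820
Costs: 30% of $1,368,820 = $410,646
Award plus costs: $1,368,820 + $410,646 = $1,779,466
Cap at $3,878,250: $1,779,466 is within the cap, no reduction.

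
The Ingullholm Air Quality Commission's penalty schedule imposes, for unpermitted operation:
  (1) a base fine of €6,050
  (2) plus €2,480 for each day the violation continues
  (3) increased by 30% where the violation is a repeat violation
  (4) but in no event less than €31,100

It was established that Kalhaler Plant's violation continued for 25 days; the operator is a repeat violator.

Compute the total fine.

€88,465

Per-day component: 25 × €2,480 = €62,000
Base plus per-day: €6,050 + €62,000 = €68,050
Enhancement: 30% of €68,050 = €20,415
Enhanced fine: €68,050 + €20,415 = €88,465
Minimum €31,100: €88,465 meets the minimum, no increase.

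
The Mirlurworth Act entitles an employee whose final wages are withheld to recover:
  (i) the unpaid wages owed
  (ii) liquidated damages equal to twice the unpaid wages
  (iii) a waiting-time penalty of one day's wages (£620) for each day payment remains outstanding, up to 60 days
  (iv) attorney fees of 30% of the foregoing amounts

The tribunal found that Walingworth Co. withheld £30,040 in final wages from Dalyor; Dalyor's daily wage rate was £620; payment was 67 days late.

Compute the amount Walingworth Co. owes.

£165,516

Doubled: 2 × £30,040 = £60,080
Penalty days: min(67, 60) = 60
Waiting-time penalty: 60 × £620 = £37,200
Subtotal: £30,040 + £60,080 + £37,200 = £127,320
Attorney fees: 30% of £127,320 = £38,196
Total award: £127,320 + £38,196 = £165,516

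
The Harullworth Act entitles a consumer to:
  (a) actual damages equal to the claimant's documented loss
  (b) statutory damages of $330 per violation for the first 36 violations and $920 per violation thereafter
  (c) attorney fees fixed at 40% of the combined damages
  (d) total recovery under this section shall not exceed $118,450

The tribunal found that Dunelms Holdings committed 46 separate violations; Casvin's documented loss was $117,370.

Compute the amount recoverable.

$118,450

First 36 violations: 36 × $330 = $11,880
Remaining violations: (46 − 36) × $920 = $9,200
Statutory damages: $11,880 + $9,200 = $21,080
Combined damages: $117,370 + $21,080 = $138,450
Attorney fees: 40% of $138,450 = $55,380
Total before cap: $138,450 + $55,380 = $193,830
Cap at $118,450: $193,830 exceeds the cap → $118,450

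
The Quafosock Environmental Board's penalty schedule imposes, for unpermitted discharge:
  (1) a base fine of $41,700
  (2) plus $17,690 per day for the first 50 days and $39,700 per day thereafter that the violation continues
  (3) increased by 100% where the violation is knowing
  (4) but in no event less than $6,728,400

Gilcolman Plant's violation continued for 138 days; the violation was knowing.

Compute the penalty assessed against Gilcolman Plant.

$8,839,600

First 50 days: 50 × $17,690 = $884,500
Remaining days: (138 − 50) × $39,700 = $3,493,600
Per-day component: $884,500 + $3,493,600 = $4,378,100
Base plus per-day: $41,700 + $4,378,100 = $4,419,800
Enhancement: 100% of $4,419,800 = $4,419,800
Enhanced fine: $4,419,800 + $4,419,800 = $8,839,600
Minimum $6,728,400: $8,839,600 meets the minimum, no increase.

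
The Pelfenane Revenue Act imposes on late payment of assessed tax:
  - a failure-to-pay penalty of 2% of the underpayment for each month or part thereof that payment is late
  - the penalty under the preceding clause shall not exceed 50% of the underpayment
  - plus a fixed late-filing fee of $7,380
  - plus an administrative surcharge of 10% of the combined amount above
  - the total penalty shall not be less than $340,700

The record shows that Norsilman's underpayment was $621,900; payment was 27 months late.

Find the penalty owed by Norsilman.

Penalty: $350,163

Accrued rate: 2% × 27 = 54%, capped at 50% → 50%
Failure-to-pay penalty: 50% of $621,900 = $310,950
Penalty before surcharge: $310,950 + $7,380 = $318,330
Administrative surcharge: 10% of $318,330 = $31,833
Total penalty: $318,330 + $31,833 = $350,163
Minimum $340,700: $350,163 meets the minimum, no increase.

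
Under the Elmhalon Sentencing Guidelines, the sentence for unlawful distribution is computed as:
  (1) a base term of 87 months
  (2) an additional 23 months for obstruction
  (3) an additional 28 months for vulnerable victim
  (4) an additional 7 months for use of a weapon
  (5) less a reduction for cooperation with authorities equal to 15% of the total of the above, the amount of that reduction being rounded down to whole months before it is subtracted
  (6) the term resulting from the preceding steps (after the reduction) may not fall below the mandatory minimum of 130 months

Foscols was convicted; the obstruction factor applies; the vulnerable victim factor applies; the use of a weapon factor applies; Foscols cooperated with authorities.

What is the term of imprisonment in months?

130 months

Obstruction enhancement: +23 months
Vulnerable victim enhancement: +28 months
Use of a weapon enhancement: +7 months
Adjusted term: 87 months + 23 months + 28 months + 7 months = 145 months
Cooperation with authorities reduction: 15% of 145 months = 21 months (rounded down)
After reduction: 145 − 21 = 124 months
Minimum 130 months: 124 months is below the minimum → 130 months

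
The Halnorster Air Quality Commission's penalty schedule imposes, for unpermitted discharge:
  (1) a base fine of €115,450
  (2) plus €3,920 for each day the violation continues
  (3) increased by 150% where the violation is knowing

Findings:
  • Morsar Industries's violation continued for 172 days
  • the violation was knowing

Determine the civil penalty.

Per-day component: 172 × €3,920 = €674,240
Base plus per-day: €115,450 + €674,240 = €789,690
Enhancement: 150% of €789,690 = €1,184,535
Enhanced fine: €789,690 + €1,184,535 = €1,974,225

€1,974,225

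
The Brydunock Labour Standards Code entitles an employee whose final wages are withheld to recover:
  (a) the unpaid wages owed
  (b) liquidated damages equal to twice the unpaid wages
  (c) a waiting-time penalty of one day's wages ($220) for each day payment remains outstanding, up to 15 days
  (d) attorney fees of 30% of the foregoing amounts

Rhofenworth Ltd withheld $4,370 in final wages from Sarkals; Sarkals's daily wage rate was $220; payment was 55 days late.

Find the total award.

Total award: $21,333

Doubled: 2 × $4,370 = $8,740
Penalty days: min(55, 15) = 15
Waiting-time penalty: 15 × $220 = $3,300
Subtotal: $4,370 + $8,740 + $3,300 = $16,410
Attorney fees: 30% of $16,410 = $4,923
Total award: $16,410 + $4,923 = $21,333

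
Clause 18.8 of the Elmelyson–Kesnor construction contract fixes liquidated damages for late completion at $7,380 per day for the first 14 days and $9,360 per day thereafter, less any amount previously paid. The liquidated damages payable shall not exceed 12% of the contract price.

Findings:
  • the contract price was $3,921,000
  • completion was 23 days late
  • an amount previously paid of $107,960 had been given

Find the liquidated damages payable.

Liquidated damages: $79,600

First 14 days: 14 × $7,380 = $103,320
Remaining days: (23 − 14) × $9,360 = $84,240
Accrued per-day damages: $103,320 + $84,240 = $187,560
Less amount previously paid: $187,560 − $107,960 = $79,600
Cap: 12% of $3,921,000 = $470,520
Cap at $470,520: $79,600 is within the cap, no reduction.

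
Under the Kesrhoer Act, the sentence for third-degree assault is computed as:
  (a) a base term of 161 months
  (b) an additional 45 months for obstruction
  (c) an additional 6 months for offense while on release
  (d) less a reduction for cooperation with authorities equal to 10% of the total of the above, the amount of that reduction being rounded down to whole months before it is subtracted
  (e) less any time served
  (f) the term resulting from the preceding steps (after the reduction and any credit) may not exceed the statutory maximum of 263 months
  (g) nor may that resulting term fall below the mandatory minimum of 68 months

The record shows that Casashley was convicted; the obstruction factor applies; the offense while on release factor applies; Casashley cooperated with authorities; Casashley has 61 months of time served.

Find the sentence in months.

Sentence: 130 months

Obstruction enhancement: +45 months
Offense while on release enhancement: +6 months
Adjusted term: 161 months + 45 months + 6 months = 212 months
Cooperation with authorities reduction: 10% of 212 months = 21 months (rounded down)
After reduction: 212 − 21 = 191 months
Less time served: 191 months − 61 months = 130 months
Cap at 263 months: 130 months is within the cap, no reduction.
Minimum 68 months: 130 months meets the minimum, no increase.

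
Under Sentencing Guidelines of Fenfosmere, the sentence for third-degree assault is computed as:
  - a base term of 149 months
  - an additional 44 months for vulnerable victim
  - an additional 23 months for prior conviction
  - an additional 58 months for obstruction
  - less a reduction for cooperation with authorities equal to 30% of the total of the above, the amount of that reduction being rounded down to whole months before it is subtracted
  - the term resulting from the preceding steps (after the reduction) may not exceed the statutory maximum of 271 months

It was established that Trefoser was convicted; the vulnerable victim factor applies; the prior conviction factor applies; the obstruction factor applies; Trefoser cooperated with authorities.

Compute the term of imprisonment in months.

192 months

Vulnerable victim enhancement: +44 months
Prior conviction enhancement: +23 months
Obstruction enhancement: +58 months
Adjusted term: 149 months + 44 months + 23 months + 58 months = 274 months
Cooperation with authorities reduction: 30% of 274 months = 82 months (rounded down)
After reduction: 274 − 82 = 192 months
Cap at 271 months: 192 months is within the cap, no reduction.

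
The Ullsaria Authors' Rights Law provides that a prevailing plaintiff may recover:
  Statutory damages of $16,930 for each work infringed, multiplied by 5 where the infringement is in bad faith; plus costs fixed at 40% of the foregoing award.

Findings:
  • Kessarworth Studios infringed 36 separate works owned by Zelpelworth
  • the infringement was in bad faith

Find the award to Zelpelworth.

Award: $4,266,360

Statutory damages: 36 × $16,930 = $609,480
Multiplied by 5: 5 × $609,480 = $3,047,400
Costs: 40% of $3,047,400 = $1,218,960
Award plus costs: $3,047,400 + $1,218,960 = $4,266,360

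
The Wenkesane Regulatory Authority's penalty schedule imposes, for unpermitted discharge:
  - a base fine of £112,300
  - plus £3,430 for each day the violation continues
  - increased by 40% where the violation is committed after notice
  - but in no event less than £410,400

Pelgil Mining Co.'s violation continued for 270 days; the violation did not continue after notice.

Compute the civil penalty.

Per-day component: 270 × £3,430 = £926,100
Base plus per-day: £112,300 + £926,100 = £1,038,400
The violation did not continue after notice: no 40% increase.
Minimum £410,400: £1,038,400 meets the minimum, no increase.

£1,038,400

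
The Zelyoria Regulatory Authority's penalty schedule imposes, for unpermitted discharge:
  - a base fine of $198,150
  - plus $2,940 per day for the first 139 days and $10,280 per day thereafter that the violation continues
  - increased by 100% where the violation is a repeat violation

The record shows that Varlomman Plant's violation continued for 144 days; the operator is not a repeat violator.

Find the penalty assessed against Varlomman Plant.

First 139 days: 139 × $2,940 = $408,660
Remaining days: (144 − 139) × $10,280 = $51,400
Per-day component: $408,660 + $51,400 = $460,060
Base plus per-day: $198,150 + $460,060 = $658,210
The operator is not a repeat violator: no 100% increase.

$658,210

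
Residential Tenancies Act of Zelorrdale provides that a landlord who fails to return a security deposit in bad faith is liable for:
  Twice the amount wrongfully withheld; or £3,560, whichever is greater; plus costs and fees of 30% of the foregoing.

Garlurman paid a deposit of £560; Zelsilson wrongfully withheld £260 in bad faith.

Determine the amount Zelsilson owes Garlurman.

Doubled: 2 × £260 = £520
Minimum £3,560: £520 is below the minimum → £3,560
Costs and fees: 30% of £3,560 = £1,068
Total recovery: £3,560 + £1,068 = £4,628

£4,628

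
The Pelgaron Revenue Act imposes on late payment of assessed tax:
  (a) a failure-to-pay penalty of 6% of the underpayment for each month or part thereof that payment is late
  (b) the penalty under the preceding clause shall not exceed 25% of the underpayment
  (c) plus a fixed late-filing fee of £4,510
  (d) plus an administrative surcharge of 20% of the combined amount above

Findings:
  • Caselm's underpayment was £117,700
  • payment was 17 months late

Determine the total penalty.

£40,722

Accrued rate: 6% × 17 = 102%, capped at 25% → 25%
Failure-to-pay penalty: 25% of £117,700 = £29,425
Penalty before surcharge: £29,425 + £4,510 = £33,935
Administrative surcharge: 20% of £33,935 = £6,787
Total penalty: £33,935 + £6,787 = £40,722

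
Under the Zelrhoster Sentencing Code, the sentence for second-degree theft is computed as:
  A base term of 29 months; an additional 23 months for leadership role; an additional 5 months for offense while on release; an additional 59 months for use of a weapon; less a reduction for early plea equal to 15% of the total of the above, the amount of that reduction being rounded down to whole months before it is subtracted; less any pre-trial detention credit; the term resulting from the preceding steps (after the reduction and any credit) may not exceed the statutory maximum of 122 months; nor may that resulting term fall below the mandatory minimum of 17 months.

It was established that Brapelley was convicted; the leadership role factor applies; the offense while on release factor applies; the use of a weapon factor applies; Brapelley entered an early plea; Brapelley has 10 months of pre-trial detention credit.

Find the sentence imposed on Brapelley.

89 months

Leadership role enhancement: +23 months
Offense while on release enhancement: +5 months
Use of a weapon enhancement: +59 months
Adjusted term: 29 months + 23 months + 5 months + 59 months = 116 months
Early plea reduction: 15% of 116 months = 17 months (rounded down)
After reduction: 116 − 17 = 99 months
Less pre-trial detention credit: 99 months − 10 months = 89 months
Cap at 122 months: 89 months is within the cap, no reduction.
Minimum 17 months: 89 months meets the minimum, no increase.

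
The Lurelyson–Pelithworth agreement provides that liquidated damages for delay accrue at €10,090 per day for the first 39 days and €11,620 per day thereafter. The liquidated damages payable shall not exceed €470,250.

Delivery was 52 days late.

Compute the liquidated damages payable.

€470,250

First 39 days: 39 × €10,090 = €393,510
Remaining days: (52 − 39) × €11,620 = €151,060
Accrued per-day damages: €393,510 + €151,060 = €544,570
Cap at €470,250: €544,570 exceeds the cap → €470,250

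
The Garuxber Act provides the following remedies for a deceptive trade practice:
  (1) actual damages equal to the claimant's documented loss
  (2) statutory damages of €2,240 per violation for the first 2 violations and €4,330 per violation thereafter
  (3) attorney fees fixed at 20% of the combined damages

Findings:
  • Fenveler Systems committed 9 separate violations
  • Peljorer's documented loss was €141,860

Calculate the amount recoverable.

First 2 violations: 2 × €2,240 = €4,480
Remaining violations: (9 − 2) × €4,330 = €30,310
Statutory damages: €4,480 + €30,310 = €34,790
Combined damages: €141,860 + €34,790 = €176,650
Attorney fees: 20% of €176,650 = €35,330
Total recovery: €176,650 + €35,330 = €211,980

€211,980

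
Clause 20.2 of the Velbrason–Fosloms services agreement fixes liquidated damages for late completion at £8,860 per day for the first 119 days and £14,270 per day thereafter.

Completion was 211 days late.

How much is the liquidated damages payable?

First 119 days: 119 × £8,860 = £1,054,340
Remaining days: (211 − 119) × £14,270 = £1,312,840
Accrued per-day damages: £1,054,340 + £1,312,840 = £2,367,180

Liquidated damages: £2,367,180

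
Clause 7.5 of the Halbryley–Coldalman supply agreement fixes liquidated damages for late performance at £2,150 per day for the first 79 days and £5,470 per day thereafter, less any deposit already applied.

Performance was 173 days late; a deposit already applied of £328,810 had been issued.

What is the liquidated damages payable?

First 79 days: 79 × £2,150 = £169,850
Remaining days: (173 − 79) × £5,470 = £514,180
Accrued per-day damages: £169,850 + £514,180 = £684,030
Less deposit already applied: £684,030 − £328,810 = £355,220

£355,220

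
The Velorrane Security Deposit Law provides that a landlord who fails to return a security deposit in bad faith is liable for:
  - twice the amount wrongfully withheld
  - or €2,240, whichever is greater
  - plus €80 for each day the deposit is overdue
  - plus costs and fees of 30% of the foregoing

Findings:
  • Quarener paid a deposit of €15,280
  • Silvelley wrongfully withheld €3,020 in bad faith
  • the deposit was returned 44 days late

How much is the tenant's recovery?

Doubled: 2 × €3,020 = €6,040
Minimum €2,240: €6,040 meets the minimum, no increase.
Late-return penalty: 44 × €80 = €3,520
Damages plus late penalty: €6,040 + €3,520 = €9,560
Costs and fees: 30% of €9,560 = €2,868
Total recovery: €9,560 + €2,868 = €12,428

€12,428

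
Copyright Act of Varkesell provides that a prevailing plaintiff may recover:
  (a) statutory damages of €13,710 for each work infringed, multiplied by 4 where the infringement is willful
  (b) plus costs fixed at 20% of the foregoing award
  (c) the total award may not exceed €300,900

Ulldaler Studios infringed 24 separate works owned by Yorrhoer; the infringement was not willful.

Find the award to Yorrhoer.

Statutory damages: 24 × €13,710 = €329,040
Infringement not willful: no ×4 enhancement.
Costs: 20% of €329,040 = €65,808
Award plus costs: €329,040 + €65,808 = €394,848
Cap at €300,900: €394,848 exceeds the cap → €300,900

€300,900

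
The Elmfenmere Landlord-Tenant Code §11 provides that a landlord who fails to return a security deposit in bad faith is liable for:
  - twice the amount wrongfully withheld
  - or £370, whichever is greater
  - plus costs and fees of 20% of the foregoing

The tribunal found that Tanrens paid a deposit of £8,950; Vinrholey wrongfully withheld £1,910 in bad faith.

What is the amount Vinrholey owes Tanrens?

Doubled: 2 × £1,910 = £3,820
Minimum £370: £3,820 meets the minimum, no increase.
Costs and fees: 20% of £3,820 = £764
Total recovery: £3,820 + £764 = £4,584

£4,584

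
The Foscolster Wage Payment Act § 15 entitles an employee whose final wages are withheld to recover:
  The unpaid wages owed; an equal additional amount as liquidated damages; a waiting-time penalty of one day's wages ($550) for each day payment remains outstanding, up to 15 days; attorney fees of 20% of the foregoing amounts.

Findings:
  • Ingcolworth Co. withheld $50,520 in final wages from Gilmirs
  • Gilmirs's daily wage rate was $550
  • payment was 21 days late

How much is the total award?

$131,148

Liquidated damages (equal amount): $50,520
Penalty days: min(21, 15) = 15
Waiting-time penalty: 15 × $550 = $8,250
Subtotal: $50,520 + $50,520 + $8,250 = $109,290
Attorney fees: 20% of $109,290 = $21,858
Total award: $109,290 + $21,858 = $131,148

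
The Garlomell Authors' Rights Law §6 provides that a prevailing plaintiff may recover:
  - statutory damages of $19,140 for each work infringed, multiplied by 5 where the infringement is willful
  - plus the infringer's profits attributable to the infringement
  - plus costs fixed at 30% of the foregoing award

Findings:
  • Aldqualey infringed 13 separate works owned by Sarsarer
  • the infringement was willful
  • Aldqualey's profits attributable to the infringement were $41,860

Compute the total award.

$1,671,748

Statutory damages: 13 × $19,140 = $248,820
Multiplied by 5: 5 × $248,820 = $1,244,100
Combined award: $1,244,100 + $41,860 = $1,285,960
Costs: 30% of $1,285,960 = $385,788
Award plus costs: $1,285,960 + $385,788 = $1,671,748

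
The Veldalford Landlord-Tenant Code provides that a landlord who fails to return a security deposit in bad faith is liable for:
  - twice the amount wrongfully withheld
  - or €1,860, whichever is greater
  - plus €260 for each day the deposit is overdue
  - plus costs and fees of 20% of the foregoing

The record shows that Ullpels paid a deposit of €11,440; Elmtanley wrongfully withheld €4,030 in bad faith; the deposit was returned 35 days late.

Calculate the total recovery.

Doubled: 2 × €4,030 = €8,060
Minimum €1,860: €8,060 meets the minimum, no increase.
Late-return penalty: 35 × €260 = €9,100
Damages plus late penalty: €8,060 + €9,100 = €17,160
Costs and fees: 20% of €17,160 = €3,432
Total recovery: €17,160 + €3,432 = €20,592

€20,592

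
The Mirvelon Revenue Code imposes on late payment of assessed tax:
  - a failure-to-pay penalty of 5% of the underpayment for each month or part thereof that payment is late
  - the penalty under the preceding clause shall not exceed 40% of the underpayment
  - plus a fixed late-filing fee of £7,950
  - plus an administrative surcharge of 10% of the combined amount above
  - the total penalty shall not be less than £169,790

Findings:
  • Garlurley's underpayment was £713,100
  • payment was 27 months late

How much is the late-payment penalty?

£322,509

Accrued rate: 5% × 27 = 135%, capped at 40% → 40%
Failure-to-pay penalty: 40% of £713,100 = £285,240
Penalty before surcharge: £285,240 + £7,950 = £293,190
Administrative surcharge: 10% of £293,190 = £29,319
Total penalty: £293,190 + £29,319 = £322,509
Minimum £169,790: £322,509 meets the minimum, no increase.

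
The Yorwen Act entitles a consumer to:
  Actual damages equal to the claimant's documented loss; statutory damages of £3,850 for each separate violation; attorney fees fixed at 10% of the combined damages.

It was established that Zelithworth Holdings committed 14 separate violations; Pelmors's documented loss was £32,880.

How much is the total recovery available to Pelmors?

£95,458

Statutory damages: 14 × £3,850 = £53,900
Combined damages: £32,880 + £53,900 = £86,780
Attorney fees: 10% of £86,780 = £8,678
Total recovery: £86,780 + £8,678 = £95,458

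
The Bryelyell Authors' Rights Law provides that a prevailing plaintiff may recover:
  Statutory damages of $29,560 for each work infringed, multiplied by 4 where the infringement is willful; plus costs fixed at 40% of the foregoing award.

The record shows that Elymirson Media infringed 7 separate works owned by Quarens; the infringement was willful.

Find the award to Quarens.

Statutory damages: 7 × $29,560 = $206,920
Multiplied by 4: 4 × $206,920 = $827,680
Costs: 40% of $827,680 = $331,072
Award plus costs: $827,680 + $331,072 = $1,158,752

$1,158,752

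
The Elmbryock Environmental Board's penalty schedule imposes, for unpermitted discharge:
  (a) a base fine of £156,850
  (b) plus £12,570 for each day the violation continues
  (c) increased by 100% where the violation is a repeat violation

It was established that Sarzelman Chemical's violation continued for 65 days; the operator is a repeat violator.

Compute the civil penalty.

Per-day component: 65 × £12,570 = £817,050
Base plus per-day: £156,850 + £817,050 = £973,900
Enhancement: 100% of £973,900 = £973,900
Enhanced fine: £973,900 + £973,900 = £1,947,800

£1,947,800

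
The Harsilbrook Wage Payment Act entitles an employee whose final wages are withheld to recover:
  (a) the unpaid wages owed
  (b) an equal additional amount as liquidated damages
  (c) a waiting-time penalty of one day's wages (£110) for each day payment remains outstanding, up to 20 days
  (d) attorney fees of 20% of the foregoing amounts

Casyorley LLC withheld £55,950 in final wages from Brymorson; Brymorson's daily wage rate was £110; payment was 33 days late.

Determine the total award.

£136,920

Liquidated damages (equal amount): £55,950
Penalty days: min(33, 20) = 20
Waiting-time penalty: 20 × £110 = £2,200
Subtotal: £55,950 + £55,950 + £2,200 = £114,100
Attorney fees: 20% of £114,100 = £22,820
Total award: £114,100 + £22,820 = £136,920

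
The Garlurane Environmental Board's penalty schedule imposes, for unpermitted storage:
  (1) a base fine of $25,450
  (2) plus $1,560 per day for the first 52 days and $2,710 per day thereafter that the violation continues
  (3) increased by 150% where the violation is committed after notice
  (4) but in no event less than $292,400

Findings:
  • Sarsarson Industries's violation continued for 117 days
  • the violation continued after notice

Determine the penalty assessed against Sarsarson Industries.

$706,800

First 52 days: 52 × $1,560 = $81,120
Remaining days: (117 − 52) × $2,710 = $176,150
Per-day component: $81,120 + $176,150 = $257,270
Base plus per-day: $25,450 + $257,270 = $282,720
Enhancement: 150% of $282,720 = $424,080
Enhanced fine: $282,720 + $424,080 = $706,800
Minimum $292,400: $706,800 meets the minimum, no increase.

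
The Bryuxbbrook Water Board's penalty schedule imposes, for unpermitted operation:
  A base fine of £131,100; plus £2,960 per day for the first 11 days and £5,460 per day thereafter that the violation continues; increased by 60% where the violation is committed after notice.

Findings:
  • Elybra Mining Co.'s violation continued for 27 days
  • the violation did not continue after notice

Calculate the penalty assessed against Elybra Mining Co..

First 11 days: 11 × £2,960 = £32,560
Remaining days: (27 − 11) × £5,460 = £87,360
Per-day component: £32,560 + £87,360 = £119,920
Base plus per-day: £131,100 + £119,920 = £251,020
The violation did not continue after notice: no 60% increase.

£251,020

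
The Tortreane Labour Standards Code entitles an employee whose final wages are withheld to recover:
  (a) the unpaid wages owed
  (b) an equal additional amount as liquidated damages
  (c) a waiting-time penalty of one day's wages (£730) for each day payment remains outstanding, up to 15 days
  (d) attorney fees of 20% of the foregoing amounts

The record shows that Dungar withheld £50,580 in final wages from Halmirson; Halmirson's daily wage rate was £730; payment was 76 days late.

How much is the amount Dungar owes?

Liquidated damages (equal amount): £50,580
Penalty days: min(76, 15) = 15
Waiting-time penalty: 15 × £730 = £10,950
Subtotal: £50,580 + £50,580 + £10,950 = £112,110
Attorney fees: 20% of £112,110 = £22,422
Total award: £112,110 + £22,422 = £134,532

£134,532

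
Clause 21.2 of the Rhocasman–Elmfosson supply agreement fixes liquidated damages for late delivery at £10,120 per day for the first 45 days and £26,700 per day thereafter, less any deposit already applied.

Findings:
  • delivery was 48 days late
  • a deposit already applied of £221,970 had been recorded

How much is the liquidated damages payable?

£313,530

First 45 days: 45 × £10,120 = £455,400
Remaining days: (48 − 45) × £26,700 = £80,100
Accrued per-day damages: £455,400 + £80,100 = £535,500
Less deposit already applied: £535,500 − £221,970 = £313,530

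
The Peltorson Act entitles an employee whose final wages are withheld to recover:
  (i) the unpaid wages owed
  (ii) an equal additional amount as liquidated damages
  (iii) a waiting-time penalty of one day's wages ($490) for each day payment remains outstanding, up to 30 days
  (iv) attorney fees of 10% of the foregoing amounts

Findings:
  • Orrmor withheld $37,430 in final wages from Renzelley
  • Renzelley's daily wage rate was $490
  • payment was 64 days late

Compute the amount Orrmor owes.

$98,516

Liquidated damages (equal amount): $37,430
Penalty days: min(64, 30) = 30
Waiting-time penalty: 30 × $490 = $14,700
Subtotal: $37,430 + $37,430 + $14,700 = $89,560
Attorney fees: 10% of $89,560 = $8,956
Total award: $89,560 + $8,956 = $98,516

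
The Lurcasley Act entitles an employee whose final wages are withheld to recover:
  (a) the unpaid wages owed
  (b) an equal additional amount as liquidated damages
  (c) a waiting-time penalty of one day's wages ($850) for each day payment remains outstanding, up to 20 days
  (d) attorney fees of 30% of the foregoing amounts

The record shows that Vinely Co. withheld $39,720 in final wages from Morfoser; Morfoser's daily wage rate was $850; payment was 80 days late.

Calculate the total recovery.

Liquidated damages (equal amount): $39,720
Penalty days: min(80, 20) = 20
Waiting-time penalty: 20 × $850 = $17,000
Subtotal: $39,720 + $39,720 + $17,000 = $96,440
Attorney fees: 30% of $96,440 = $28,932
Total award: $96,440 + $28,932 = $125,372

$125,372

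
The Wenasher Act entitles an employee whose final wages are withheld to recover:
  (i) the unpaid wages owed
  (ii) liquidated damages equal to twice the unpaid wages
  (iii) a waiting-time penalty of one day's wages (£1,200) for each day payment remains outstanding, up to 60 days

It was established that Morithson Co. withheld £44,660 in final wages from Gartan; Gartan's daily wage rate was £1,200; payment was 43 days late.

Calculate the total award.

£185,580

Doubled: 2 × £44,660 = £89,320
Penalty days: min(43, 60) = 43
Waiting-time penalty: 43 × £1,200 = £51,600
Total award: £44,660 + £89,320 + £51,600 = £185,580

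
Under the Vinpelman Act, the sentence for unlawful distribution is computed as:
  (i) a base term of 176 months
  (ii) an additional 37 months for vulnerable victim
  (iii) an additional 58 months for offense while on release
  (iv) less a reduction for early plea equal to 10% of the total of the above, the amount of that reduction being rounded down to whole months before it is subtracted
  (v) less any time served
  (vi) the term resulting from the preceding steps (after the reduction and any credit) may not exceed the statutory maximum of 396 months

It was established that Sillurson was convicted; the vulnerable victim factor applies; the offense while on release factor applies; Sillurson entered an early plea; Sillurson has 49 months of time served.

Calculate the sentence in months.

Vulnerable victim enhancement: +37 months
Offense while on release enhancement: +58 months
Adjusted term: 176 months + 37 months + 58 months = 271 months
Early plea reduction: 10% of 271 months = 27 months (rounded down)
After reduction: 271 − 27 = 244 months
Less time served: 244 months − 49 months = 195 months
Cap at 396 months: 195 months is within the cap, no reduction.

195 months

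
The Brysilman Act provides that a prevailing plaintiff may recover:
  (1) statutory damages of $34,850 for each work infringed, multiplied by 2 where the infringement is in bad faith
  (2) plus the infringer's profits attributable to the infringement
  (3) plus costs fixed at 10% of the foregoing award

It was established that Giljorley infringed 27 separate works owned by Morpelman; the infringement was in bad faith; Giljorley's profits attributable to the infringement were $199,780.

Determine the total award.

Statutory damages: 27 × $34,850 = $940,950
Doubled: 2 × $940,950 = $1,881,900
Combined award: $1,881,900 + $199,780 = $2,081,680
Costs: 10% of $2,081,680 = $208,168
Award plus costs: $2,081,680 + $208,168 = $2,289,848

$2,289,848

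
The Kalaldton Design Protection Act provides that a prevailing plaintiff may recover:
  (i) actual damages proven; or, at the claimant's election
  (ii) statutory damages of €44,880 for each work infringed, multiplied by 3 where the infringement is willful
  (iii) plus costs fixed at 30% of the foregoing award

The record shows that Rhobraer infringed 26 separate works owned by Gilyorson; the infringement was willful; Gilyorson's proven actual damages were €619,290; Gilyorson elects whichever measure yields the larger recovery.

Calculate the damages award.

Statutory damages: 26 × €44,880 = €1,166,880
Trebled: 3 × €1,166,880 = €3,500,640
Greater of actual damages (€619,290) or enhanced statutory damages (€3,500,640): €3,500,640
Costs: 30% of €3,500,640 = €1,050,192
Award plus costs: €3,500,640 + €1,050,192 = €4,550,832

€4,550,832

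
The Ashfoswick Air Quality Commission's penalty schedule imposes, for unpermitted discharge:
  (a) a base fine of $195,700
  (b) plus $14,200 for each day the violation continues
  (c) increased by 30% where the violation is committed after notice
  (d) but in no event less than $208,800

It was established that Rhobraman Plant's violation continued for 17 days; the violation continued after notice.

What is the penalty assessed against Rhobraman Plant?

$568,230

Per-day component: 17 × $14,200 = $241,400
Base plus per-day: $195,700 + $241,400 = $437,100
Enhancement: 30% of $437,100 = $131,130
Enhanced fine: $437,100 + $131,130 = $568,230
Minimum $208,800: $568,230 meets the minimum, no increase.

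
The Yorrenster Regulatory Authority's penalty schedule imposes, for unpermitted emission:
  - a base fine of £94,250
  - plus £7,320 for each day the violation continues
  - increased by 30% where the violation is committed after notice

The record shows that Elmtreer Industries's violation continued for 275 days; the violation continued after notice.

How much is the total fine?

Per-day component: 275 × £7,320 = £2,013,000
Base plus per-day: £94,250 + £2,013,000 = £2,107,250
Enhancement: 30% of £2,107,250 = £632,175
Enhanced fine: £2,107,250 + £632,175 = £2,739,425

£2,739,425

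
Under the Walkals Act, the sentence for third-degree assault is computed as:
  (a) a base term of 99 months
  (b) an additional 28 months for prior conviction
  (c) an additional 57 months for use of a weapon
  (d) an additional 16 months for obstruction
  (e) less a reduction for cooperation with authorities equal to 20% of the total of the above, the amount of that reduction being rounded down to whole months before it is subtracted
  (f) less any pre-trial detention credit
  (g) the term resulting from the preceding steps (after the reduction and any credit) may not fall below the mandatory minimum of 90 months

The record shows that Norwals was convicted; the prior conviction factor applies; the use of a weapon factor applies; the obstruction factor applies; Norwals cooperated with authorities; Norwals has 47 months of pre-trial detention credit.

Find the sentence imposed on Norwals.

113 months

Prior conviction enhancement: +28 months
Use of a weapon enhancement: +57 months
Obstruction enhancement: +16 months
Adjusted term: 99 months + 28 months + 57 months + 16 months = 200 months
Cooperation with authorities reduction: 20% of 200 months = 40 months (rounded down)
After reduction: 200 − 40 = 160 months
Less pre-trial detention credit: 160 months − 47 months = 113 months
Minimum 90 months: 113 months meets the minimum, no increase.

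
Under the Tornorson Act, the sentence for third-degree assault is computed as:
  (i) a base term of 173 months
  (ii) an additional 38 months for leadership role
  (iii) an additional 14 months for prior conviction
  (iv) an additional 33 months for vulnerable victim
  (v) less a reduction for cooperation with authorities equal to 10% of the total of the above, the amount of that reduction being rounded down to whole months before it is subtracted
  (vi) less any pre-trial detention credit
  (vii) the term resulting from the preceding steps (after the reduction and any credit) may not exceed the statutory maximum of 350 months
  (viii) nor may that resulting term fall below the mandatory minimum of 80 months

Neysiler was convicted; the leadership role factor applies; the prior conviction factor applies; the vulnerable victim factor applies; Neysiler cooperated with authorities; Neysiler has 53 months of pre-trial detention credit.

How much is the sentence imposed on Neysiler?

Leadership role enhancement: +38 months
Prior conviction enhancement: +14 months
Vulnerable victim enhancement: +33 months
Adjusted term: 173 months + 38 months + 14 months + 33 months = 258 months
Cooperation with authorities reduction: 10% of 258 months = 25 months (rounded down)
After reduction: 258 − 25 = 233 months
Less pre-trial detention credit: 233 months − 53 months = 180 months
Cap at 350 months: 180 months is within the cap, no reduction.
Minimum 80 months: 180 months meets the minimum, no increase.

Sentence: 180 months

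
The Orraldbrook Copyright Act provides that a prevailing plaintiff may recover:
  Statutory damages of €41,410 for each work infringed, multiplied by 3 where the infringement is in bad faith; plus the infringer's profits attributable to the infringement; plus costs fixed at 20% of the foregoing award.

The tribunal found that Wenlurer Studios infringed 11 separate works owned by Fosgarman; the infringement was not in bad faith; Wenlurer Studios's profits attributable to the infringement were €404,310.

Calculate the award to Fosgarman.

Statutory damages: 11 × €41,410 = €455,510
Infringement not in bad faith: no ×3 enhancement.
Combined award: €455,510 + €404,310 = €859,820
Costs: 20% of €859,820 = €171,964
Award plus costs: €859,820 + €171,964 = €1,031,784

€1,031,784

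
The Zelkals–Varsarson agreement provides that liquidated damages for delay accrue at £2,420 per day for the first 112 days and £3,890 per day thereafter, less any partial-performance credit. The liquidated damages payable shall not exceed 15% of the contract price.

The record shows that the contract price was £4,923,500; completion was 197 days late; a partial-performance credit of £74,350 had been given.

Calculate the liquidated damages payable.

First 112 days: 112 × £2,420 = £271,040
Remaining days: (197 − 112) × £3,890 = £330,650
Accrued per-day damages: £271,040 + £330,650 = £601,690
Less partial-performance credit: £601,690 − £74,350 = £527,340
Cap: 15% of £4,923,500 = £738,525
Cap at £738,525: £527,340 is within the cap, no reduction.

£527,340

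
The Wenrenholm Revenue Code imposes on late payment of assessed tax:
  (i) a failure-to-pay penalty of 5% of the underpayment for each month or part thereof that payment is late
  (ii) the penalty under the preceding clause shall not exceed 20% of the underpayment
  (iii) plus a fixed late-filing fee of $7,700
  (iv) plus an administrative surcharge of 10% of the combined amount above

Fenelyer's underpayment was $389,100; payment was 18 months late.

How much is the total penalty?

Accrued rate: 5% × 18 = 90%, capped at 20% → 20%
Failure-to-pay penalty: 20% of $389,100 = $77,820
Penalty before surcharge: $77,820 + $7,700 = $85,520
Administrative surcharge: 10% of $85,520 = $8,552
Total penalty: $85,520 + $8,552 = $94,072

$94,072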